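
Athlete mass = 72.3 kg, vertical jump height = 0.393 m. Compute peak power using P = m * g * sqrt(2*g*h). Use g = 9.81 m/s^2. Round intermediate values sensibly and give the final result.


sqrt(2 * 9.81 * 0.393) = sqrt(7.71066) = 2.776808 m/s
P = 72.3 * 9.81 * 2.776808
= 1969.49 W

1969.49 W


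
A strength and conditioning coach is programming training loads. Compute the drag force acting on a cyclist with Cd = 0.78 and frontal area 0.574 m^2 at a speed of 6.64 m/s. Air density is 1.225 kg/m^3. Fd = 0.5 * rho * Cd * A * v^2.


Step 1: v^2 = 44.0896
Step 2: Fd = 0.5 * 1.225 * 0.78 * 0.574 * 44.0896
= 12.091 N

12.091 N


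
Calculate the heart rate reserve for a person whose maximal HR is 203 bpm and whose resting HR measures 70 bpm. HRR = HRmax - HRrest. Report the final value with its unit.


HRmax = 203 bpm
HRrest = 70 bpm
HRR = 203 - 70 = 133 bpm

133 bpm


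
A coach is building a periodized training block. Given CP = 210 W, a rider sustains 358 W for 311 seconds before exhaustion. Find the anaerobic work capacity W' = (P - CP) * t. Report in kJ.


Excess power = 358 - 210 = 148 W
Work above CP = 148 * 311 = 46028 J
W' = 46.028 kJ

46.028 kJ


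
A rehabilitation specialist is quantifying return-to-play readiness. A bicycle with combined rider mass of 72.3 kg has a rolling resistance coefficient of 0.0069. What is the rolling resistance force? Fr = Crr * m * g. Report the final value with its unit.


Fr = 0.0069 * 72.3 * 9.81
= 0.49887 * 9.81
= 4.894 N

4.894 N


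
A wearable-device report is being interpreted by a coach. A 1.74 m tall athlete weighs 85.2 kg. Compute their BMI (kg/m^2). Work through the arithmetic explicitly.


height^2 = 3.0276 m^2
BMI = 85.2 / 3.0276 = 28.14 kg/m^2

28.14 kg/m^2


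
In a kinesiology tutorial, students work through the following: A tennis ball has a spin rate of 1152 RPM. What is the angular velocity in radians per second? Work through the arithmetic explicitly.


Convert RPM to rad/s: multiply by 2*pi and divide by 60
omega = 1152 * 2 * pi / 60
= 120.637 rad/s

120.637 rad/s


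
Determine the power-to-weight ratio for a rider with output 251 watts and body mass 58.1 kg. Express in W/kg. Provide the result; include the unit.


P/W = 251 / 58.1 = 4.32 W/kg

4.32 W/kg


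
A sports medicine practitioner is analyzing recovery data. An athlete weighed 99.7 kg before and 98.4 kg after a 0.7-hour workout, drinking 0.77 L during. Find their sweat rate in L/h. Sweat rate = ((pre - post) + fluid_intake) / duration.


Body mass change = 1.3 kg
Total sweat loss = 1.3 + 0.77 = 2.07 L
Rate = 2.07 / 0.7 = 2.957 L/h

2.957 L/h


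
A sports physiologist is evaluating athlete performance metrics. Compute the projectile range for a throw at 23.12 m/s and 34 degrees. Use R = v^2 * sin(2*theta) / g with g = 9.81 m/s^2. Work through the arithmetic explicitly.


Two times the angle = 68 degrees
sin(68) = 0.927184
R = 534.5344 * 0.927184 / 9.81 = 50.521 m

50.521 m


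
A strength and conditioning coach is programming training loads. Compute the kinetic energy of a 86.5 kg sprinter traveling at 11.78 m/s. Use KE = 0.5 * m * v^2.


Velocity squared = 138.7684
KE = 0.5 * 86.5 * 138.7684 = 6001.73 J

6001.73 J


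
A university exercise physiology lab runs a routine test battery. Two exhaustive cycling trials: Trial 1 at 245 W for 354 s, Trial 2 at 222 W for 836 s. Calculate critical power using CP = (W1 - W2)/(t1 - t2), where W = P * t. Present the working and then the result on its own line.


W1 = 245 * 354 = 86730 J
W2 = 222 * 836 = 185592 J
CP = (86730 - 185592) / (354 - 836)
= -98862 / -482
= 205.11 W

205.11 W


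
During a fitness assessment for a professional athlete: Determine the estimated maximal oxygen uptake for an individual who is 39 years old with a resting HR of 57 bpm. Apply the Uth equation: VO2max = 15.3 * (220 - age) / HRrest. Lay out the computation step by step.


HRmax = 220 - 39 = 181
VO2max = 15.3 * (181 / 57)
= 15.3 * 3.1754
= 48.58 mL/kg/min

48.58 mL/kg/min


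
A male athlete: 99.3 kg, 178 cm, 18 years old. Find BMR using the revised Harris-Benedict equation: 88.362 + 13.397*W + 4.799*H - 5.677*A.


Intercept = 88.362
Weight contribution = 13.397 * 99.3 = 1330.3221
Height contribution = 4.799 * 178 = 854.222
Age contribution = 5.677 * 18 = 102.186
BMR = 88.362 + 1330.3221 + 854.222 - 102.186
= 2170.72 kcal/day

2170.72 kcal/day


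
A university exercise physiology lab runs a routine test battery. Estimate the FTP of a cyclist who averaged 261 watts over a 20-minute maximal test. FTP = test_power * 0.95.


FTP = 261 * 0.95 = 247.95 W

247.95 W


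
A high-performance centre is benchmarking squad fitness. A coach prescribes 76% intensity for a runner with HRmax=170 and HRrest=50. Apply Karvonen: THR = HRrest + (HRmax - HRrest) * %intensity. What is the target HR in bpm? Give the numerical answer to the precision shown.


Heart rate reserve = 170 - 50 = 120
Intensity fraction = 76 / 100 = 0.76
THR = 50 + 120 * 0.76 = 141.2 bpm

141.2 bpm


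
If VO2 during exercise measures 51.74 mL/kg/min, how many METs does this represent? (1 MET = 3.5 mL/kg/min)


METs = VO2 / 3.5 = 51.74 / 3.5 = 14.78

14.78 METs


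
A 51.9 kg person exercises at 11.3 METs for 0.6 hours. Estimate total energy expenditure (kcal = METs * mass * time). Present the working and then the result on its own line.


Energy = METs * mass(kg) * time(h)
= 11.3 * 51.9 * 0.6
= 351.88 kcal

351.88 kcal


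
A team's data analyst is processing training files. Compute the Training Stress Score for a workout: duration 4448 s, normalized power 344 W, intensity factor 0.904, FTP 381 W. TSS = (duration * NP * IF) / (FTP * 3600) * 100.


Product = 4448 * 344 * 0.904 = 1383221.248
Base = 381 * 3600 = 1371600
TSS = 1383221.248 / 1371600 * 100 = 100.85

100.85 TSS


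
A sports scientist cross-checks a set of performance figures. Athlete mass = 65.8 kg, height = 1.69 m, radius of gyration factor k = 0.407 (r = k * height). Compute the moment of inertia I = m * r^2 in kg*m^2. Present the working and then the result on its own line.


r = k * height = 0.407 * 1.69 = 0.68783 m
r^2 = 0.68783^2 = 0.47311
I = 65.8 * 0.47311 = 31.131 kg*m^2

31.131 kg*m^2


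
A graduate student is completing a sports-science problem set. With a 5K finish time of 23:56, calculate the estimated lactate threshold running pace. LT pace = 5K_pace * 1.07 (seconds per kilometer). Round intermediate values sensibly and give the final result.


Race duration = 1436 s for 5 km
Average pace = 1436 / 5 = 287.2 s/km
LT pace = 287.2 * 1.07
= 307.3 s/km

307.3 s/km


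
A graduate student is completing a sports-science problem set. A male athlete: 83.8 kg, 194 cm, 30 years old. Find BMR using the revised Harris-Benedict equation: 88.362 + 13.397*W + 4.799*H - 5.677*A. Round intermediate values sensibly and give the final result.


Intercept = 88.362
Weight contribution = 13.397 * 83.8 = 1122.6686
Height contribution = 4.799 * 194 = 931.006
Age contribution = 5.677 * 30 = 170.31
BMR = 88.362 + 1122.6686 + 931.006 - 170.31
= 1971.73 kcal/day

1971.73 kcal/day


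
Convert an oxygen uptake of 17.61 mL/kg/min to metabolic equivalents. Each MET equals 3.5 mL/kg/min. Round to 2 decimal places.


One MET = 3.5 mL/kg/min
Number of METs = 17.61 / 3.5
= 5.03 METs

5.03 METs


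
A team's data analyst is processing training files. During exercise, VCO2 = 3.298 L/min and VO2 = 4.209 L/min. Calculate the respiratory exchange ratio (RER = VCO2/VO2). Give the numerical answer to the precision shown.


RER = VCO2 / VO2
= 3.298 / 4.209
= 0.7836

0.7836


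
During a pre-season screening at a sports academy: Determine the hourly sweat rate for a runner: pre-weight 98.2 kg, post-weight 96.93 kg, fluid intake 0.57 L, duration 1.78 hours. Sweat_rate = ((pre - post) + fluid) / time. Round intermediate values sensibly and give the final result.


Mass lost = 98.2 - 96.93 = 1.27 kg
Add fluid consumed: 1.27 + 0.57 = 1.84 L total sweat
Sweat rate = 1.84 / 1.78 = 1.034 L/h

1.034 L/h


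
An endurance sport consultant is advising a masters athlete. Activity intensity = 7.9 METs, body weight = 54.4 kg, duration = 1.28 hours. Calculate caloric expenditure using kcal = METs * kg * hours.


kcal = 7.9 * 54.4 * 1.28
= 429.76 * 1.28
= 550.09 kcal

550.09 kcal


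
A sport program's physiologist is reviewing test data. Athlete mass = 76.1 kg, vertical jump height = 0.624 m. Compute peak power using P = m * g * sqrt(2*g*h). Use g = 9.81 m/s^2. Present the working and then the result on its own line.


sqrt(2 * 9.81 * 0.624) = sqrt(12.24288) = 3.498983 m/s
P = 76.1 * 9.81 * 3.498983
= 2612.13 W

2612.13 W


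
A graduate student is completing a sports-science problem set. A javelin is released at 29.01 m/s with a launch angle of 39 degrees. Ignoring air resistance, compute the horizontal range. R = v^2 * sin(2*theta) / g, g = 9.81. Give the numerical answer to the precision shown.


Launch speed squared = 841.5801
sin(2 * 39 deg) = 0.978148
Range = 841.5801 * 0.978148 / 9.81
= 83.913 m

83.913 m


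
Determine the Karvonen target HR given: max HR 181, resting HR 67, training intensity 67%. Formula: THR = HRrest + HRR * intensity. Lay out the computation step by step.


HRR = HRmax - HRrest = 181 - 67 = 114
THR = 67 + 114 * 0.67
= 143.38 bpm

143.38 bpm


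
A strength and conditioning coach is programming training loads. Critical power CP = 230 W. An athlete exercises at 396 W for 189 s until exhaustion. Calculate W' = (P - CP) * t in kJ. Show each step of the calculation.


P - CP = 396 - 230 = 166 W
W' = 166 * 189 = 31374 J
= 31374 / 1000 = 31.374 kJ

31.374 kJ


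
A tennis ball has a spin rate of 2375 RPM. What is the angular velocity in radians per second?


Convert RPM to rad/s: multiply by 2*pi and divide by 60
omega = 2375 * 2 * pi / 60
= 248.709 rad/s

248.709 rad/s


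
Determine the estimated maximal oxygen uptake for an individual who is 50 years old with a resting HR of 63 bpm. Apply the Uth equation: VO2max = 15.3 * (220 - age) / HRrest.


HRmax = 220 - 50 = 170
VO2max = 15.3 * (170 / 63)
= 15.3 * 2.6984
= 41.29 mL/kg/min

41.29 mL/kg/min


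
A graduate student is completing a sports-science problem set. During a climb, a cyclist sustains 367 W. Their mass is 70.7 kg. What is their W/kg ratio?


Power-to-weight = 367 W / 70.7 kg
= 5.191 W/kg

5.191 W/kg


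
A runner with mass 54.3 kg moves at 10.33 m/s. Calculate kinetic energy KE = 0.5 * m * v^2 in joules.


v^2 = 10.33^2 = 106.7089
KE = 0.5 * 54.3 * 106.7089
= 2897.15 J

2897.15 J


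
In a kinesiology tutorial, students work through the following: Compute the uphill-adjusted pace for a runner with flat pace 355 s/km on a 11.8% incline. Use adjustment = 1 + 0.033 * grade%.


Adjustment factor = 1 + 0.033 * 11.8 = 1.3894
Grade-adjusted pace = 355 * 1.3894 = 493.24 s/km

493.24 s/km


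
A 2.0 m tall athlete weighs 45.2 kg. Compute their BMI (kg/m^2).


height^2 = 4.0 m^2
BMI = 45.2 / 4.0 = 11.3 kg/m^2

11.3 kg/m^2


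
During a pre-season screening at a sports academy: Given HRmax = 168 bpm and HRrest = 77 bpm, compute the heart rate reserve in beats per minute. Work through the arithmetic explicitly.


Heart rate reserve = maximum HR minus resting HR
HRR = 168 - 77 = 91 bpm

91 bpm


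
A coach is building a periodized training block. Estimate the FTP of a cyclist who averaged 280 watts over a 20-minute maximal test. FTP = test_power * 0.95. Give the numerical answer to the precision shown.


FTP = 280 * 0.95 = 266.0 W

266.0 W


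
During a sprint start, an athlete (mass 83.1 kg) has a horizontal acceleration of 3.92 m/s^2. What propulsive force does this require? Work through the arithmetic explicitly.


Propulsive force = mass * acceleration
= 83.1 kg * 3.92 m/s^2
= 325.75 N

325.75 N


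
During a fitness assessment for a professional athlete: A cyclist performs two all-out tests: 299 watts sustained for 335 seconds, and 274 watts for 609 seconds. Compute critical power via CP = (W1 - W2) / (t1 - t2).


W1 = P1 * t1 = 299 * 335 = 100165 J
W2 = P2 * t2 = 274 * 609 = 166866 J
CP = (100165 - 166866) / (335 - 609)
= 243.43 W

243.43 W


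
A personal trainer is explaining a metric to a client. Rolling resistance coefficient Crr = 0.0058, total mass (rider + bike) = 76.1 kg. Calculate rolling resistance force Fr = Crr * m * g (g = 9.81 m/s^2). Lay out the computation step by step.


Fr = Crr * m * g
= 0.0058 * 76.1 * 9.81
= 4.33 N

4.33 N


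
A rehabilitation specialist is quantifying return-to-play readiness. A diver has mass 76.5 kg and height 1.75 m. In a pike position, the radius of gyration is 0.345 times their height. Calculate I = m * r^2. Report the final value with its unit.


r = 0.345 * 1.75 = 0.60375 m
I = m * r^2 = 76.5 * 0.364514 = 27.885 kg*m^2

27.885 kg*m^2


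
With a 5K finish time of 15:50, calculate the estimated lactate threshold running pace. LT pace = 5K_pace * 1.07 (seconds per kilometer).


Race duration = 950 s for 5 km
Average pace = 950 / 5 = 190.0 s/km
LT pace = 190.0 * 1.07
= 203.3 s/km

203.3 s/km


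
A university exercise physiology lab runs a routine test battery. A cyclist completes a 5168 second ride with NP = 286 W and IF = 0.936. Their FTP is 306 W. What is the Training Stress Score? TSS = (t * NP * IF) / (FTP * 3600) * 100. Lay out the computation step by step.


t * NP * IF = 5168 * 286 * 0.936 = 1383452.928
FTP * 3600 = 1101600
TSS = (1383452.928 / 1101600) * 100 = 125.59

125.59 TSS


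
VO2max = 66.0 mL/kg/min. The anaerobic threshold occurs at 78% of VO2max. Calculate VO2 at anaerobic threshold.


AT fraction = 78 / 100 = 0.78
AT VO2 = 66.0 * 0.78
= 51.48 mL/kg/min

51.48 mL/kg/min


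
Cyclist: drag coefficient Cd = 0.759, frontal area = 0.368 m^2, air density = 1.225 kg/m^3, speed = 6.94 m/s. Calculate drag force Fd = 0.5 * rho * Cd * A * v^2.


v^2 = 6.94^2 = 48.1636
Fd = 0.5 * 1.225 * 0.759 * 0.368 * 48.1636
= 8.24 N

8.24 N


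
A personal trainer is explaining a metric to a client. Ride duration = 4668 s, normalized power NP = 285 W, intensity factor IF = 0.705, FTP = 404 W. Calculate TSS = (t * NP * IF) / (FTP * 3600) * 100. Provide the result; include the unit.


Numerator = 4668 * 285 * 0.705 = 937917.9
Denominator = 404 * 3600 = 1454400
TSS = 937917.9 / 1454400 * 100
= 64.49

64.49 TSS


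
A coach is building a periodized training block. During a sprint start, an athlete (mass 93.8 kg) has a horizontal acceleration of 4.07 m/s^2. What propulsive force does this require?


Propulsive force = mass * acceleration
= 93.8 kg * 4.07 m/s^2
= 381.77 N

381.77 N


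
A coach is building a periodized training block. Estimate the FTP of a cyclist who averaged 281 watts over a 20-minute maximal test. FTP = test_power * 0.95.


FTP = 281 * 0.95 = 266.95 W

266.95 W


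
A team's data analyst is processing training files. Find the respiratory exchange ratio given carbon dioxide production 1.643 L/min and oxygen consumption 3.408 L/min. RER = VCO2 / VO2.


VCO2 = 1.643 L/min
VO2 = 3.408 L/min
RER = 1.643 / 3.408 = 0.4821

0.4821


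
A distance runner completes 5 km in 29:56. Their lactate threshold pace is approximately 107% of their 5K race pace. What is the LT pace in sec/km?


Convert to seconds: 29 min 56 s = 1796 s
Pace per km = 1796 / 5 = 359.2 s/km
LT pace = 359.2 * 1.07 = 384.34 s/km

384.34 s/km


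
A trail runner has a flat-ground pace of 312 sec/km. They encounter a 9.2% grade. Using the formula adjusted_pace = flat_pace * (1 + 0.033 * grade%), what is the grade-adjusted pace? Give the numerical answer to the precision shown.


Grade factor = 1 + 0.033 * 9.2 = 1.3036
Adjusted = 312 * 1.3036 = 406.72 sec/km

406.72 s/km


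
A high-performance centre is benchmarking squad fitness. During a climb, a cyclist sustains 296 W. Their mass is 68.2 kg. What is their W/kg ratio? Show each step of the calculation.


Power-to-weight = 296 W / 68.2 kg
= 4.34 W/kg

4.34 W/kg


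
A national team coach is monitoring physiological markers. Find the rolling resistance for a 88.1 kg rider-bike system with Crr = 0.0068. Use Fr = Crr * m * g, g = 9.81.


m * g = 88.1 * 9.81 = 864.261 N
Fr = 0.0068 * 864.261 = 5.877 N

5.877 N


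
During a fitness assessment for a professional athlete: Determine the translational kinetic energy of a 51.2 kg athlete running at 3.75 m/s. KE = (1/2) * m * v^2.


KE = 0.5 * m * v^2
= 0.5 * 51.2 * 3.75^2
= 0.5 * 51.2 * 14.0625
= 360.0 J

360.0 J


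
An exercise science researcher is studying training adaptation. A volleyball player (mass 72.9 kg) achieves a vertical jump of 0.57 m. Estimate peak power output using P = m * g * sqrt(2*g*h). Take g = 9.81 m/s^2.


2 * g * h = 2 * 9.81 * 0.57 = 11.1834
sqrt(11.1834) = 3.344159 m/s
P = 72.9 * 9.81 * 3.344159 = 2391.57 W

2391.57 W


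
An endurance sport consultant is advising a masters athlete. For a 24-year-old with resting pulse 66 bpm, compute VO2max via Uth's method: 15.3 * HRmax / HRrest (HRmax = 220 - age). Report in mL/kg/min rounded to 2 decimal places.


Step 1: HRmax = 220 - 24 = 196 bpm
Step 2: Ratio = 196 / 66 = 2.9697
Step 3: VO2max = 15.3 * 2.9697 = 45.44 mL/kg/min

45.44 mL/kg/min


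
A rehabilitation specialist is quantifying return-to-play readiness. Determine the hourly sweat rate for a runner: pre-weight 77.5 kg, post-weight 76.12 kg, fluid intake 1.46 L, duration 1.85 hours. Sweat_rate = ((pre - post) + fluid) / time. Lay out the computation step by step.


Mass lost = 77.5 - 76.12 = 1.38 kg
Add fluid consumed: 1.38 + 1.46 = 2.84 L total sweat
Sweat rate = 2.84 / 1.85 = 1.535 L/h

1.535 L/h


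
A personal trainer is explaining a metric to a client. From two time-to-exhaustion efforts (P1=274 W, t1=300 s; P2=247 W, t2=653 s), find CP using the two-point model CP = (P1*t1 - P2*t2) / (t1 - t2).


Work in trial 1 = 82200 J
Work in trial 2 = 161291 J
Delta work = -79091 J
Delta time = -353 s
CP = -79091 / -353 = 224.05 W

224.05 W


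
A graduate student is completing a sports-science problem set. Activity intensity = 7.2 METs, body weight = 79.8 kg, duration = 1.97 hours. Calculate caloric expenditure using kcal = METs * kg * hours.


kcal = 7.2 * 79.8 * 1.97
= 574.56 * 1.97
= 1131.88 kcal

1131.88 kcal


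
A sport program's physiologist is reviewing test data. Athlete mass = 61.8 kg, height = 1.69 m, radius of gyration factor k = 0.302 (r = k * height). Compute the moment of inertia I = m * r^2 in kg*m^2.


r = k * height = 0.302 * 1.69 = 0.51038 m
r^2 = 0.51038^2 = 0.260488
I = 61.8 * 0.260488 = 16.098 kg*m^2

16.098 kg*m^2


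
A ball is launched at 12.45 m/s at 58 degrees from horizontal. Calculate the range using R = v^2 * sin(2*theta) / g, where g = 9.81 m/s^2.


sin(2 * 58) = sin(116) = 0.898794
v^2 = 12.45^2 = 155.0025
R = 155.0025 * 0.898794 / 9.81
= 14.201 m

14.201 m


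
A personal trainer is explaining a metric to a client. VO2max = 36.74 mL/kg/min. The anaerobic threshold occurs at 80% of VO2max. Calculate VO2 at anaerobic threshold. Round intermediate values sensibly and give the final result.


AT fraction = 80 / 100 = 0.8
AT VO2 = 36.74 * 0.8
= 29.39 mL/kg/min

29.39 mL/kg/min


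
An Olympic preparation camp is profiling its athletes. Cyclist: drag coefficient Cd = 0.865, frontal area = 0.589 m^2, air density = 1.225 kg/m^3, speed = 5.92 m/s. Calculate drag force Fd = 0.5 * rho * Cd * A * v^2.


v^2 = 5.92^2 = 35.0464
Fd = 0.5 * 1.225 * 0.865 * 0.589 * 35.0464
= 10.937 N

10.937 N


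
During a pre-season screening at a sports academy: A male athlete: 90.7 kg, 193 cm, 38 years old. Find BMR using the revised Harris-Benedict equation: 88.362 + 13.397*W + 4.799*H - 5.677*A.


Intercept = 88.362
Weight contribution = 13.397 * 90.7 = 1215.1079
Height contribution = 4.799 * 193 = 926.207
Age contribution = 5.677 * 38 = 215.726
BMR = 88.362 + 1215.1079 + 926.207 - 215.726
= 2013.95 kcal/day

2013.95 kcal/day


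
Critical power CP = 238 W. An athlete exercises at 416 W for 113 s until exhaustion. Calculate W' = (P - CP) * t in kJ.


P - CP = 416 - 238 = 178 W
W' = 178 * 113 = 20114 J
= 20114 / 1000 = 20.114 kJ

20.114 kJ


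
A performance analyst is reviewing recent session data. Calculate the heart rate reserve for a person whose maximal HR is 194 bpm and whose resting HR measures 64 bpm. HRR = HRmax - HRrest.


HRmax = 194 bpm
HRrest = 64 bpm
HRR = 194 - 64 = 130 bpm

130 bpm


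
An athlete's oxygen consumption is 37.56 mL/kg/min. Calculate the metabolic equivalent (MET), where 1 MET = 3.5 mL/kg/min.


MET = VO2 / 3.5
= 37.56 / 3.5
= 10.73 METs

10.73 METs


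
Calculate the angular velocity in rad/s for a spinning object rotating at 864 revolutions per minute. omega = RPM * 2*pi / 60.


omega = RPM * 2*pi / 60
= 864 * 6.28318531 / 60
= 90.478 rad/s

90.478 rad/s


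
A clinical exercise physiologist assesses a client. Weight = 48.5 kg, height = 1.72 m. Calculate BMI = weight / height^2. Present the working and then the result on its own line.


height^2 = 1.72^2 = 2.9584
BMI = 48.5 / 2.9584 = 16.39 kg/m^2

16.39 kg/m^2


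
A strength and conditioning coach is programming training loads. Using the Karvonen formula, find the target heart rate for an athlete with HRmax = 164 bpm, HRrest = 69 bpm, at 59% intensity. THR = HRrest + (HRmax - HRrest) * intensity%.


HRR = 164 - 69 = 95
THR = 69 + 95 * 0.59
= 69 + 56.05
= 125.05 bpm

125.05 bpm


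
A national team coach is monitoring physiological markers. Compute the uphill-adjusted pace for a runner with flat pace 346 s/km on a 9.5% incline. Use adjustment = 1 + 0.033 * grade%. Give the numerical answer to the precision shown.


Adjustment factor = 1 + 0.033 * 9.5 = 1.3135
Grade-adjusted pace = 346 * 1.3135 = 454.47 s/km

454.47 s/km


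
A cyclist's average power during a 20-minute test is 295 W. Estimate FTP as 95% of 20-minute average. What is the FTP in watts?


FTP = 20-min power * 0.95
= 295 * 0.95
= 280.25 W

280.25 W


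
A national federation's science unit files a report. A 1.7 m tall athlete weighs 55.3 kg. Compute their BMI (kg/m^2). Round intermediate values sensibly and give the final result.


height^2 = 2.89 m^2
BMI = 55.3 / 2.89 = 19.13 kg/m^2

19.13 kg/m^2


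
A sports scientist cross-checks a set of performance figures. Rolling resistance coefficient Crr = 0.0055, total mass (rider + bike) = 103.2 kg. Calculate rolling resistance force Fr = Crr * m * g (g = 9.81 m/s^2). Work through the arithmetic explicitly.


Fr = Crr * m * g
= 0.0055 * 103.2 * 9.81
= 5.568 N

5.568 N


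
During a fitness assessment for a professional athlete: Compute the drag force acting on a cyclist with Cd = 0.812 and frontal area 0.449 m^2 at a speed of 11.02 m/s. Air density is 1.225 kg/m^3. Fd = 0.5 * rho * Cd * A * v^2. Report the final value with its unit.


Step 1: v^2 = 121.4404
Step 2: Fd = 0.5 * 1.225 * 0.812 * 0.449 * 121.4404
= 27.119 N

27.119 N


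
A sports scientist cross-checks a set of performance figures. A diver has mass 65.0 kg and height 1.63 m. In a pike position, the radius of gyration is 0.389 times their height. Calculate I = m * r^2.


r = 0.389 * 1.63 = 0.63407 m
I = m * r^2 = 65.0 * 0.402045 = 26.133 kg*m^2

26.133 kg*m^2


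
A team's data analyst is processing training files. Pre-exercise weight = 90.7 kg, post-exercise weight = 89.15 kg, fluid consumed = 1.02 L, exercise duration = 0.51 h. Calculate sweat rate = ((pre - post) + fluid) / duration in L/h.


Weight loss = 90.7 - 89.15 = 1.55 kg (approx L)
Total sweat = 1.55 + 1.02 = 2.57 L
Sweat rate = 2.57 / 0.51 = 5.039 L/h

5.039 L/h


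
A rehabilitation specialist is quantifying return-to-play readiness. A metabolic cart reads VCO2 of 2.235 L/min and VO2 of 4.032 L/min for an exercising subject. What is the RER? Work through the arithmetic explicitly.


RER = VCO2 / VO2 = 2.235 / 4.032 = 0.5543

0.5543


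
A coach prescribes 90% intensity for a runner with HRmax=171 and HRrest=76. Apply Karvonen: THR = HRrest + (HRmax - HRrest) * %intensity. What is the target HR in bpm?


Heart rate reserve = 171 - 76 = 95
Intensity fraction = 90 / 100 = 0.9
THR = 76 + 95 * 0.9 = 161.5 bpm

161.5 bpm


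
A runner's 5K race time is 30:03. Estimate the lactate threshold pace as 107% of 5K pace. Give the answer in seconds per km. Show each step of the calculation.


Total race time = 30*60 + 3 = 1803 seconds
5K pace = 1803 / 5 = 360.6 sec/km
LT pace = 360.6 * 1.07 = 385.84 sec/km

385.84 s/km


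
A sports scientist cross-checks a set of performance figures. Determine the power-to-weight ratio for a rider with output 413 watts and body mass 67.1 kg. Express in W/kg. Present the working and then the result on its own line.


P/W = 413 / 67.1 = 6.155 W/kg

6.155 W/kg


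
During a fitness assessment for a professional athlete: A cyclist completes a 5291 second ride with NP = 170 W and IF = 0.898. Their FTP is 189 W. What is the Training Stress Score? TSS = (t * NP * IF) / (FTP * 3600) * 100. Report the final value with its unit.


t * NP * IF = 5291 * 170 * 0.898 = 807724.06
FTP * 3600 = 680400
TSS = (807724.06 / 680400) * 100 = 118.71

118.71 TSS


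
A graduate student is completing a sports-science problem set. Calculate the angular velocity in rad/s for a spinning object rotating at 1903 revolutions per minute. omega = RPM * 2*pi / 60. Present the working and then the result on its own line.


omega = RPM * 2*pi / 60
= 1903 * 6.28318531 / 60
= 199.282 rad/s

199.282 rad/s


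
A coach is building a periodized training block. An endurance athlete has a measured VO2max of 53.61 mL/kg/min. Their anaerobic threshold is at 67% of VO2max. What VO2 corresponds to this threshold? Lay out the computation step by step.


Anaerobic threshold VO2 = VO2max * 67%
= 53.61 * 0.67
= 35.92 mL/kg/min

35.92 mL/kg/min


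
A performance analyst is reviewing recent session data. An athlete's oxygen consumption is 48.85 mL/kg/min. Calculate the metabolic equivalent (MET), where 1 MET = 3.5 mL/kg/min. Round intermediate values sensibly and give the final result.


MET = VO2 / 3.5
= 48.85 / 3.5
= 13.96 METs

13.96 METs


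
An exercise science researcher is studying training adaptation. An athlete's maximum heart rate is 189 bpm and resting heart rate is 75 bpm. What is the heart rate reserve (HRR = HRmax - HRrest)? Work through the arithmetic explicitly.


HRR = HRmax - HRrest
= 189 - 75
= 114 bpm

114 bpm


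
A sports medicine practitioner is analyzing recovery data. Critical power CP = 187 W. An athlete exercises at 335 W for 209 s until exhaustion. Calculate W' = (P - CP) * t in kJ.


P - CP = 335 - 187 = 148 W
W' = 148 * 209 = 30932 J
= 30932 / 1000 = 30.932 kJ

30.932 kJ


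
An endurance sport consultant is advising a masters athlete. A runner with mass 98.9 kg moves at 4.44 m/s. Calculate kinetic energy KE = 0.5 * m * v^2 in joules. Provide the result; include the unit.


v^2 = 4.44^2 = 19.7136
KE = 0.5 * 98.9 * 19.7136
= 974.84 J

974.84 J


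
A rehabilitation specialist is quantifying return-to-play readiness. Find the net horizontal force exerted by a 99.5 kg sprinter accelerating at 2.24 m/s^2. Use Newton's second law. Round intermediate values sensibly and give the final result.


Newton's second law: F = m * a
F = 99.5 * 2.24 = 222.88 N

222.88 N


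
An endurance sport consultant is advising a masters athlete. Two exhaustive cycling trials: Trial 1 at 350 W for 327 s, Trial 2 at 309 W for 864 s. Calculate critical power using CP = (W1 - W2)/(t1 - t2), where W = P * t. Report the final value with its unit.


W1 = 350 * 327 = 114450 J
W2 = 309 * 864 = 266976 J
CP = (114450 - 266976) / (327 - 864)
= -152526 / -537
= 284.03 W

284.03 W


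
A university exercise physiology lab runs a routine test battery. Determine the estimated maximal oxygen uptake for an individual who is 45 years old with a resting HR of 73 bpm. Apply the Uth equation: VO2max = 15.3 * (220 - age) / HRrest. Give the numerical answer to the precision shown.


HRmax = 220 - 45 = 175
VO2max = 15.3 * (175 / 73)
= 15.3 * 2.3973
= 36.68 mL/kg/min

36.68 mL/kg/min


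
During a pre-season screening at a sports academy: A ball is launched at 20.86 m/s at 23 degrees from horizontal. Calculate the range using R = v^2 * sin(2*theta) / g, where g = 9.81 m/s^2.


sin(2 * 23) = sin(46) = 0.71934
v^2 = 20.86^2 = 435.1396
R = 435.1396 * 0.71934 / 9.81
= 31.908 m

31.908 m


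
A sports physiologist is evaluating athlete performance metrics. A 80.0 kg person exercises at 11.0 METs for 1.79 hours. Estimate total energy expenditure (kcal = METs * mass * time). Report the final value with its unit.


Energy = METs * mass(kg) * time(h)
= 11.0 * 80.0 * 1.79
= 1575.2 kcal

1575.2 kcal


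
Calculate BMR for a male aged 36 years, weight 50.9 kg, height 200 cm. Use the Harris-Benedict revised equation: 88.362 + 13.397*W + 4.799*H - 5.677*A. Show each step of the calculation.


Substituting values:
W term = 13.397 * 50.9 = 681.9073
H term = 4.799 * 200 = 959.8
A term = 5.677 * 36 = 204.372
BMR = 1525.7 kcal/day

1525.7 kcal/day


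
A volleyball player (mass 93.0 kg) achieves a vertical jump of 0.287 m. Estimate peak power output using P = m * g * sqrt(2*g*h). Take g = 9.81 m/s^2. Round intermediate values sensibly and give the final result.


2 * g * h = 2 * 9.81 * 0.287 = 5.63094
sqrt(5.63094) = 2.37296 m/s
P = 93.0 * 9.81 * 2.37296 = 2164.92 W

2164.92 W


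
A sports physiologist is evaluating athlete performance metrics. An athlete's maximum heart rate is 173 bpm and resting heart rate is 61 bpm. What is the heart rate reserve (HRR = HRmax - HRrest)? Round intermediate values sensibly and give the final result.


HRR = HRmax - HRrest
= 173 - 61
= 112 bpm

112 bpm


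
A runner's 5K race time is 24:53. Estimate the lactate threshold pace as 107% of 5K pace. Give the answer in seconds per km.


Total race time = 24*60 + 53 = 1493 seconds
5K pace = 1493 / 5 = 298.6 sec/km
LT pace = 298.6 * 1.07 = 319.5 sec/km

319.5 s/km


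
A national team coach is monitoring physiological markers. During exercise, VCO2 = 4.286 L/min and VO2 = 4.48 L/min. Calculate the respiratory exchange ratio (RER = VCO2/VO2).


RER = VCO2 / VO2
= 4.286 / 4.48
= 0.9567

0.9567


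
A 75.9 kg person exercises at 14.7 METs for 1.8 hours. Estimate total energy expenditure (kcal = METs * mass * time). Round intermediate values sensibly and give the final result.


Energy = METs * mass(kg) * time(h)
= 14.7 * 75.9 * 1.8
= 2008.31 kcal

2008.31 kcal


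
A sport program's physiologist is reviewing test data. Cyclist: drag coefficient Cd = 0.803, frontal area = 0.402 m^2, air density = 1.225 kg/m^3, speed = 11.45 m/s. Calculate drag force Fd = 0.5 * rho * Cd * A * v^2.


v^2 = 11.45^2 = 131.1025
Fd = 0.5 * 1.225 * 0.803 * 0.402 * 131.1025
= 25.921 N

25.921 N


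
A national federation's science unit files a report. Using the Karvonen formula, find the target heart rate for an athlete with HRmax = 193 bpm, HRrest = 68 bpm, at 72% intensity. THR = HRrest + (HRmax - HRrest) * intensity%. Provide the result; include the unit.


HRR = 193 - 68 = 125
THR = 68 + 125 * 0.72
= 68 + 90.0
= 158.0 bpm

158.0 bpm


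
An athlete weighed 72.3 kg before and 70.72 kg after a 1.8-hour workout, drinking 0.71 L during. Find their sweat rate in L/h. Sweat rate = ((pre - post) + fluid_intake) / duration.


Body mass change = 1.58 kg
Total sweat loss = 1.58 + 0.71 = 2.29 L
Rate = 2.29 / 1.8 = 1.272 L/h

1.272 L/h


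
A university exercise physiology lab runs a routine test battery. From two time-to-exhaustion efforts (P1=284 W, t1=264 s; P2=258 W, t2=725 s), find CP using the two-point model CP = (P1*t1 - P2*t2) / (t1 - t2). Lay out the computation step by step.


Work in trial 1 = 74976 J
Work in trial 2 = 187050 J
Delta work = -112074 J
Delta time = -461 s
CP = -112074 / -461 = 243.11 W

243.11 W


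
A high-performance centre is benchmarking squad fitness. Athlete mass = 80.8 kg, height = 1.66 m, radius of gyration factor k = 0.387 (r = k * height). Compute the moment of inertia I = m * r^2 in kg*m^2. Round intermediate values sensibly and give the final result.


r = k * height = 0.387 * 1.66 = 0.64242 m
r^2 = 0.64242^2 = 0.412703
I = 80.8 * 0.412703 = 33.346 kg*m^2

33.346 kg*m^2


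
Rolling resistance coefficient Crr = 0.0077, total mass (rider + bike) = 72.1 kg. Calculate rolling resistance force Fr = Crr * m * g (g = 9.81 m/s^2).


Fr = Crr * m * g
= 0.0077 * 72.1 * 9.81
= 5.446 N

5.446 N


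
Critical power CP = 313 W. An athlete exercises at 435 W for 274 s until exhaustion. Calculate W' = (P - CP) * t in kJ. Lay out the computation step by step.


P - CP = 435 - 313 = 122 W
W' = 122 * 274 = 33428 J
= 33428 / 1000 = 33.428 kJ

33.428 kJ


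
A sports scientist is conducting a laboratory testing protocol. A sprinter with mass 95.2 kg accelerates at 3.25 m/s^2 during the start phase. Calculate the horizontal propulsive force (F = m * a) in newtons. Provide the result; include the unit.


F = m * a
= 95.2 * 3.25
= 309.4 N

309.4 N


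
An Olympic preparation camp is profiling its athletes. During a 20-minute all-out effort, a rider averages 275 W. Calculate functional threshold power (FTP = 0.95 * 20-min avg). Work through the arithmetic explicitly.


FTP = 0.95 * 275
= 261.25 W

261.25 W


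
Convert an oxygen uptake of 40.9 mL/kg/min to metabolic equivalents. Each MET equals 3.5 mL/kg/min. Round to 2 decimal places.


One MET = 3.5 mL/kg/min
Number of METs = 40.9 / 3.5
= 11.69 METs

11.69 METs


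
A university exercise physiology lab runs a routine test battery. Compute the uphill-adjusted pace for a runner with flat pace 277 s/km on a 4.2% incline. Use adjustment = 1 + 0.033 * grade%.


Adjustment factor = 1 + 0.033 * 4.2 = 1.1386
Grade-adjusted pace = 277 * 1.1386 = 315.39 s/km

315.39 s/km


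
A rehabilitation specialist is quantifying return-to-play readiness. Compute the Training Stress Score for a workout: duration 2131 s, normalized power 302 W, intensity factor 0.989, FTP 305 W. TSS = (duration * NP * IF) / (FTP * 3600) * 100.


Product = 2131 * 302 * 0.989 = 636482.818
Base = 305 * 3600 = 1098000
TSS = 636482.818 / 1098000 * 100 = 57.97

57.97 TSS


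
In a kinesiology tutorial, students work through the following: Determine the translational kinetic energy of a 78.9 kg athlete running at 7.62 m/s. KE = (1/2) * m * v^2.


KE = 0.5 * m * v^2
= 0.5 * 78.9 * 7.62^2
= 0.5 * 78.9 * 58.0644
= 2290.64 J

2290.64 J


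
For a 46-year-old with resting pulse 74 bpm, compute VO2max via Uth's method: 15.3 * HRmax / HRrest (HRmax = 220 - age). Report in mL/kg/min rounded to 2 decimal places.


Step 1: HRmax = 220 - 46 = 174 bpm
Step 2: Ratio = 174 / 74 = 2.3514
Step 3: VO2max = 15.3 * 2.3514 = 35.98 mL/kg/min

35.98 mL/kg/min


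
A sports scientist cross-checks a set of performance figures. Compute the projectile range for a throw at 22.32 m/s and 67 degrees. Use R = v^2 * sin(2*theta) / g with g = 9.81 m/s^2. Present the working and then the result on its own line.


Two times the angle = 134 degrees
sin(134) = 0.71934
R = 498.1824 * 0.71934 / 9.81 = 36.53 m

36.53 m


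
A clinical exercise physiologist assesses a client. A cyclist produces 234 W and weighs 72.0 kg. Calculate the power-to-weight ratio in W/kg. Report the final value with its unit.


P/W = power / mass
= 234 / 72.0
= 3.25 W/kg

3.25 W/kg


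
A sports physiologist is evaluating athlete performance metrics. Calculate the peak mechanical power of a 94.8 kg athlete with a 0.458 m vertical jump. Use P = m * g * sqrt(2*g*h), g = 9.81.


First, sqrt(2gh) = sqrt(2 * 9.81 * 0.458)
= sqrt(8.98596) = 2.997659 m/s
Power = 94.8 * 9.81 * 2.997659 = 2787.79 W

2787.79 W


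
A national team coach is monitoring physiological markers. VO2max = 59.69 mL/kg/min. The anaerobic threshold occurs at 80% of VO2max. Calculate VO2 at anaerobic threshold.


AT fraction = 80 / 100 = 0.8
AT VO2 = 59.69 * 0.8
= 47.75 mL/kg/min

47.75 mL/kg/min


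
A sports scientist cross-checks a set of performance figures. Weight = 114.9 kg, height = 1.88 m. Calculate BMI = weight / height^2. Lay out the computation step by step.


height^2 = 1.88^2 = 3.5344
BMI = 114.9 / 3.5344 = 32.51 kg/m^2

32.51 kg/m^2


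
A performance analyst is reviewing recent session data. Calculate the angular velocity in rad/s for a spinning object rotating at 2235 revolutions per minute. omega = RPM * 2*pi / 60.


omega = RPM * 2*pi / 60
= 2235 * 6.28318531 / 60
= 234.049 rad/s

234.049 rad/s


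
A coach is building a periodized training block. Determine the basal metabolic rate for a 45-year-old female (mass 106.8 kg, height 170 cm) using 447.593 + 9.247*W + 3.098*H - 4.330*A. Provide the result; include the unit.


BMR = 447.593 + 9.247*106.8 + 3.098*170 - 4.330*45
= 1766.98 kcal/day

1766.98 kcal/day


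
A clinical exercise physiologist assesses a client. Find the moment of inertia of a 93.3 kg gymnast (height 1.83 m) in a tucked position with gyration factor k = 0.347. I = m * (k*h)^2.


Radius of gyration = 0.347 * 1.83 = 0.63501 m
I = 93.3 * 0.63501^2
= 93.3 * 0.403238
= 37.622 kg*m^2

37.622 kg*m^2


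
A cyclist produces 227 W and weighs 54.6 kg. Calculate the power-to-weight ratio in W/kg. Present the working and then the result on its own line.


P/W = power / mass
= 227 / 54.6
= 4.158 W/kg

4.158 W/kg


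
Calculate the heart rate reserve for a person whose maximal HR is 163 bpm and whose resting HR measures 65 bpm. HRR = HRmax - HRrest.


HRmax = 163 bpm
HRrest = 65 bpm
HRR = 163 - 65 = 98 bpm

98 bpm


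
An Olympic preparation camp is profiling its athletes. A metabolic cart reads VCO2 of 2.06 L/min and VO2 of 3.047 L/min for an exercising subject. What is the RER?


RER = VCO2 / VO2 = 2.06 / 3.047 = 0.6761

0.6761


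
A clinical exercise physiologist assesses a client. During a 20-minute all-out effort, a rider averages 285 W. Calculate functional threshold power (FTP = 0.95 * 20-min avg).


FTP = 0.95 * 285
= 270.75 W

270.75 W


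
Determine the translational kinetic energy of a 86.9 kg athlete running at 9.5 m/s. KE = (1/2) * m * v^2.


KE = 0.5 * m * v^2
= 0.5 * 86.9 * 9.5^2
= 0.5 * 86.9 * 90.25
= 3921.36 J

3921.36 J


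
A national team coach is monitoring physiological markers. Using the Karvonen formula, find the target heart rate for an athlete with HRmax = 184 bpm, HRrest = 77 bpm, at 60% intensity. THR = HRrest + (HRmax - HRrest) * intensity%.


HRR = 184 - 77 = 107
THR = 77 + 107 * 0.6
= 77 + 64.2
= 141.2 bpm

141.2 bpm


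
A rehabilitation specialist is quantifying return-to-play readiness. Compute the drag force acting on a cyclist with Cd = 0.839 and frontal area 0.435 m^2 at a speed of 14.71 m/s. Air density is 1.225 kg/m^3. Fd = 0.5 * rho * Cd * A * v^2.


Step 1: v^2 = 216.3841
Step 2: Fd = 0.5 * 1.225 * 0.839 * 0.435 * 216.3841
= 48.371 N

48.371 N


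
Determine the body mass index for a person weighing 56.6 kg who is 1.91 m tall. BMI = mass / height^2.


BMI = mass / height^2
= 56.6 / 1.91^2
= 56.6 / 3.6481
= 15.51 kg/m^2

15.51 kg/m^2


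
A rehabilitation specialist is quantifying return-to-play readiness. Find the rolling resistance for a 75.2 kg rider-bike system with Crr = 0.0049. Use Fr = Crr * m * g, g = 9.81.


m * g = 75.2 * 9.81 = 737.712 N
Fr = 0.0049 * 737.712 = 3.615 N

3.615 N


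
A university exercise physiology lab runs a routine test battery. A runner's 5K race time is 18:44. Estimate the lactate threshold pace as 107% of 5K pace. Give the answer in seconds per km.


Total race time = 18*60 + 44 = 1124 seconds
5K pace = 1124 / 5 = 224.8 sec/km
LT pace = 224.8 * 1.07 = 240.54 sec/km

240.54 s/km
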